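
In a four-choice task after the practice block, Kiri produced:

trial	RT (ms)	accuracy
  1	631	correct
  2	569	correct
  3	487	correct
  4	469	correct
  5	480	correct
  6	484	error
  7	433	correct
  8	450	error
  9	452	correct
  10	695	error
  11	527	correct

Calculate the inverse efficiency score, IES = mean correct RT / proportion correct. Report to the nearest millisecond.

696 ms

Correct trials (n=8): 631, 569, 487, 469, 480, 433, 452, 527
Mean correct RT = 4048/8 = 506.0000 ms
Proportion correct = 8/11
IES = 506.0000 / (8/11) = 695.750 ms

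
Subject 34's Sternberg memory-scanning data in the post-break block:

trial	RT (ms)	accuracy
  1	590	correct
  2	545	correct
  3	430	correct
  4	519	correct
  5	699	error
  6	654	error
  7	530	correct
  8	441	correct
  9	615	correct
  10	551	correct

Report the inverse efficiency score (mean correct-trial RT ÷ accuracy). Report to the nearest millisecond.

Correct trials (n=8): 590, 545, 430, 519, 530, 441, 615, 551
Mean correct RT = 4221/8 = 527.6250 ms
Proportion correct = 8/10
IES = 527.6250 / (8/10) = 659.531 ms

660 ms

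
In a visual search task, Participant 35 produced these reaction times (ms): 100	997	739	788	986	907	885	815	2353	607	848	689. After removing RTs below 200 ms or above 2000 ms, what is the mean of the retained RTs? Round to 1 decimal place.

826.1 ms

Excluded: 100, 2353
Retained (n=10): Σ = 8261
Mean = 8261/10 = 826.1000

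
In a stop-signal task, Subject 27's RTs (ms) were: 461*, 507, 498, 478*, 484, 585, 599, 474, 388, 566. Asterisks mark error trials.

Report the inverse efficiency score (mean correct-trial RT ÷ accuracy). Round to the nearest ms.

Correct trials (n=8): 507, 498, 484, 585, 599, 474, 388, 566
Mean correct RT = 4101/8 = 512.6250 ms
Proportion correct = 8/10
IES = 512.6250 / (8/10) = 640.781 ms

641 ms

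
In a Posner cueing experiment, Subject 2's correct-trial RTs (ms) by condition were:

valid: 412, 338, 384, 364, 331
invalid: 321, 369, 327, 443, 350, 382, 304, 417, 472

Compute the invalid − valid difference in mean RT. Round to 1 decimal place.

10.3 ms

M(valid) = 1829/5 = 365.800
M(invalid) = 3385/9 = 376.111
Difference = 376.111 − 365.800 = 10.311 ms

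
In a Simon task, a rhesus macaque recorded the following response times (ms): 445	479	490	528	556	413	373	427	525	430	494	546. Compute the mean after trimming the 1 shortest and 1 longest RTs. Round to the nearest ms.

Sorted: 373, 413, 427, 430, 445, 479, 490, 494, 525, 528, 546, 556
Drop lowest 1 (373) and highest 1 (556)
Remaining (n=10): Σ = 4777, mean = 4777/10 = 477.700

478 ms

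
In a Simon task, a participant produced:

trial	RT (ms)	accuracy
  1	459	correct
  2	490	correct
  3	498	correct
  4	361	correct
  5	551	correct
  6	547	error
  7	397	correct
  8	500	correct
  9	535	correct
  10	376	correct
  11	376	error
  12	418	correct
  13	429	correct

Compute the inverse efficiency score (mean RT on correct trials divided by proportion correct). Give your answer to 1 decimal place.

538.7 ms

Correct trials (n=11): 459, 490, 498, 361, 551, 397, 500, 535, 376, 418, 429
Mean correct RT = 5014/11 = 455.8182 ms
Proportion correct = 11/13
IES = 455.8182 / (11/13) = 538.694 ms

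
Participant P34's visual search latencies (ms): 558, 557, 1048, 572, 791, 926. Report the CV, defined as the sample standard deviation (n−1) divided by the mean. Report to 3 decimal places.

0.287

n = 6, Σ = 4452, M = 742.0000
Σ(x−M)² = 226874.000; s = √(226874.000/5) = 213.0136
CV = 213.0136 / 742.0000 = 0.28708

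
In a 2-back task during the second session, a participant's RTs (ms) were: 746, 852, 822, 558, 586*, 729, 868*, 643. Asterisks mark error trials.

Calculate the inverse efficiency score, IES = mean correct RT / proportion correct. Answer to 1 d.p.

Correct trials (n=6): 746, 852, 822, 558, 729, 643
Mean correct RT = 4350/6 = 725.0000 ms
Proportion correct = 6/8
IES = 725.0000 / (6/8) = 966.667 ms

966.7 ms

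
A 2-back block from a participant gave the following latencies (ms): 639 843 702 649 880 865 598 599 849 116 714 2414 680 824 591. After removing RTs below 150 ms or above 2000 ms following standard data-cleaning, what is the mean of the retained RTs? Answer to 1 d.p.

Excluded: 116, 2414
Retained (n=13): Σ = 9433
Mean = 9433/13 = 725.6154

725.6 ms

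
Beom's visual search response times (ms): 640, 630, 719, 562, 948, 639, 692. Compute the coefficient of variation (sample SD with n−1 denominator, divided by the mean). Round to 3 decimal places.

n = 7, Σ = 4830, M = 690.0000
Σ(x−M)² = 92494.000; s = √(92494.000/6) = 124.1598
CV = 124.1598 / 690.0000 = 0.17994

0.180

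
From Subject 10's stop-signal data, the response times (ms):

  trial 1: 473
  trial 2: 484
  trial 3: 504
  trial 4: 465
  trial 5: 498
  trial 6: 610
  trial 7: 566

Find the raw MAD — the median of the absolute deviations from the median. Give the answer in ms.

25 ms

Sorted: 465, 473, 484, 498, 504, 566, 610 → median = 498
|x − 498|: 25, 14, 6, 33, 0, 112, 68
Sorted deviations: 0, 6, 14, 25, 33, 68, 112 → MAD = 25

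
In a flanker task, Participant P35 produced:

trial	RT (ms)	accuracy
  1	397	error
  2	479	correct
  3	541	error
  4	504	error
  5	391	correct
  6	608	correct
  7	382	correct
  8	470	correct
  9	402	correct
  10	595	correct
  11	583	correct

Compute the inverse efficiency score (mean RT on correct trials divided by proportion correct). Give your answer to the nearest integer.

672 ms

Correct trials (n=8): 479, 391, 608, 382, 470, 402, 595, 583
Mean correct RT = 3910/8 = 488.7500 ms
Proportion correct = 8/11
IES = 488.7500 / (8/11) = 672.031 ms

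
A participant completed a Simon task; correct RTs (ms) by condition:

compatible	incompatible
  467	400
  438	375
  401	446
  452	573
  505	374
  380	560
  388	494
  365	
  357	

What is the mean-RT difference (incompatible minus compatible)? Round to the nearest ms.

M(compatible) = 3753/9 = 417.000
M(incompatible) = 3222/7 = 460.286
Difference = 460.286 − 417.000 = 43.286 ms

43 ms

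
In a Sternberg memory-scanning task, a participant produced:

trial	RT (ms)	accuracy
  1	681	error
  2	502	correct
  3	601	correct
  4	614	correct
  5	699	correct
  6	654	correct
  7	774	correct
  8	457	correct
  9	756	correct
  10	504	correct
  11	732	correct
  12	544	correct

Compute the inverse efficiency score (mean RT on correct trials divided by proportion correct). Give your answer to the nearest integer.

678 ms

Correct trials (n=11): 502, 601, 614, 699, 654, 774, 457, 756, 504, 732, 544
Mean correct RT = 6837/11 = 621.5455 ms
Proportion correct = 11/12
IES = 621.5455 / (11/12) = 678.050 ms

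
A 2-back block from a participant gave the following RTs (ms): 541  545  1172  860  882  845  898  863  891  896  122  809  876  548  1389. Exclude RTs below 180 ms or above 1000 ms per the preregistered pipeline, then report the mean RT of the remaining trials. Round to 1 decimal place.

787.8 ms

Excluded: 122, 1172, 1389
Retained (n=12): Σ = 9454
Mean = 9454/12 = 787.8333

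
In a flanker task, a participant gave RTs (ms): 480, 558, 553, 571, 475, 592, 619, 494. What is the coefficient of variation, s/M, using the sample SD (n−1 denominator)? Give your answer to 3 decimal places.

0.099

n = 8, Σ = 4342, M = 542.7500
Σ(x−M)² = 20279.500; s = √(20279.500/7) = 53.8245
CV = 53.8245 / 542.7500 = 0.09917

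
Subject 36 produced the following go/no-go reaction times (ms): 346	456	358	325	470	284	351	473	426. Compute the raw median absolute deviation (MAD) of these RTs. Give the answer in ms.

Sorted: 284, 325, 346, 351, 358, 426, 456, 470, 473 → median = 358
|x − 358|: 12, 98, 0, 33, 112, 74, 7, 115, 68
Sorted deviations: 0, 7, 12, 33, 68, 74, 98, 112, 115 → MAD = 68

68 ms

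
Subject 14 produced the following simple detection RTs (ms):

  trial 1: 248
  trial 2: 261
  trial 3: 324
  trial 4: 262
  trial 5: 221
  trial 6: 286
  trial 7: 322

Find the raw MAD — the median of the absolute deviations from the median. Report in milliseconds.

Sorted: 221, 248, 261, 262, 286, 322, 324 → median = 262
|x − 262|: 14, 1, 62, 0, 41, 24, 60
Sorted deviations: 0, 1, 14, 24, 41, 60, 62 → MAD = 24

24 ms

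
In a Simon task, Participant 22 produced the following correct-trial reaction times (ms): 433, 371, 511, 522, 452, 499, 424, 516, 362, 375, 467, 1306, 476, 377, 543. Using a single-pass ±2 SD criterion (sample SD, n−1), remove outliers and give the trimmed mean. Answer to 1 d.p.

n = 15, ΣRT = 7634, M = 508.933
Σ(x−M)² = 731822.93; s = √(731822.93/14) = 228.633
Cutoffs: 508.933 ± 2·228.633 → [51.7, 966.2]
Outside: 1306 → excluded.
Retained (n=14): Σ = 6328, mean = 6328/14 = 452.000

452.0 ms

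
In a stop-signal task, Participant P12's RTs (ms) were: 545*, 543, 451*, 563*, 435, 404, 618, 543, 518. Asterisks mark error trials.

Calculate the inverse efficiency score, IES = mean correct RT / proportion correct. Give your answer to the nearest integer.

765 ms

Correct trials (n=6): 543, 435, 404, 618, 543, 518
Mean correct RT = 3061/6 = 510.1667 ms
Proportion correct = 6/9
IES = 510.1667 / (6/9) = 765.250 ms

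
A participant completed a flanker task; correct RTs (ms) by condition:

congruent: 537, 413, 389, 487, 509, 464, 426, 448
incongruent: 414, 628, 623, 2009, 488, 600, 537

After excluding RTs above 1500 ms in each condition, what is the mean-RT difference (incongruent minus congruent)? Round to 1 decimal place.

89.2 ms

incongruent: exclude 2009
M(congruent) = 3673/8 = 459.125
M(incongruent) = 3290/6 = 548.333
Difference = 548.333 − 459.125 = 89.208 ms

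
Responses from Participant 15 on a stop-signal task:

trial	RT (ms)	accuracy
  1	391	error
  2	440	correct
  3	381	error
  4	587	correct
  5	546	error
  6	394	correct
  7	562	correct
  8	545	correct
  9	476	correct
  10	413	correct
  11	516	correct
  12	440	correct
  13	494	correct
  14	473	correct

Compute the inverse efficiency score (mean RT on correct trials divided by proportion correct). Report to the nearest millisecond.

Correct trials (n=11): 440, 587, 394, 562, 545, 476, 413, 516, 440, 494, 473
Mean correct RT = 5340/11 = 485.4545 ms
Proportion correct = 11/14
IES = 485.4545 / (11/14) = 617.851 ms

618 ms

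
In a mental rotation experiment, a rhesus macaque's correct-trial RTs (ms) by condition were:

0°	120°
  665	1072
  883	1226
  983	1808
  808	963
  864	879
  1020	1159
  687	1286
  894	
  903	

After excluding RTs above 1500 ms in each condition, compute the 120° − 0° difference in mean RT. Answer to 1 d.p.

120°: exclude 1808
M(0°) = 7707/9 = 856.333
M(120°) = 6585/6 = 1097.500
Difference = 1097.500 − 856.333 = 241.167 ms

241.2 ms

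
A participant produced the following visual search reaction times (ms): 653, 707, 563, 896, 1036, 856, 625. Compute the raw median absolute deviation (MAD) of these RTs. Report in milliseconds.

Sorted: 563, 625, 653, 707, 856, 896, 1036 → median = 707
|x − 707|: 54, 0, 144, 189, 329, 149, 82
Sorted deviations: 0, 54, 82, 144, 149, 189, 329 → MAD = 144

144 ms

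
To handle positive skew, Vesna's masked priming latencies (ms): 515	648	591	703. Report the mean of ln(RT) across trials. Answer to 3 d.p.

ln(RT): 6.2442, 6.4739, 6.3818, 6.5554
Σ ln(RT) = 25.6552
Mean = 25.6552/4 = 6.41381

6.414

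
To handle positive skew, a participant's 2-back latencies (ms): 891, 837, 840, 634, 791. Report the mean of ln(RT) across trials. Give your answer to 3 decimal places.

6.676

ln(RT): 6.7923, 6.7298, 6.7334, 6.4520, 6.6733
Σ ln(RT) = 33.3809
Mean = 33.3809/5 = 6.67618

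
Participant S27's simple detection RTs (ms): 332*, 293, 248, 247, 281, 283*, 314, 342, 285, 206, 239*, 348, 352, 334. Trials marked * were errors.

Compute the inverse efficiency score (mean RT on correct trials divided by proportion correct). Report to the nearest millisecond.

Correct trials (n=11): 293, 248, 247, 281, 314, 342, 285, 206, 348, 352, 334
Mean correct RT = 3250/11 = 295.4545 ms
Proportion correct = 11/14
IES = 295.4545 / (11/14) = 376.033 ms

376 ms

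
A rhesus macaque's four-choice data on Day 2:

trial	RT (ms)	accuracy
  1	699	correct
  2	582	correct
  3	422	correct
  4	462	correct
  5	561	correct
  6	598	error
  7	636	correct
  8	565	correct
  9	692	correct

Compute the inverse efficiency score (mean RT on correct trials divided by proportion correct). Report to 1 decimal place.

Correct trials (n=8): 699, 582, 422, 462, 561, 636, 565, 692
Mean correct RT = 4619/8 = 577.3750 ms
Proportion correct = 8/9
IES = 577.3750 / (8/9) = 649.547 ms

649.5 ms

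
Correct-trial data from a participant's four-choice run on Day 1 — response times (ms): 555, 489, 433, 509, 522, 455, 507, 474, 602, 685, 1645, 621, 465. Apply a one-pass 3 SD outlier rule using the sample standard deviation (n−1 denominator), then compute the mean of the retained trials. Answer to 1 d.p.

n = 13, ΣRT = 7962, M = 612.462
Σ(x−M)² = 1218051.23; s = √(1218051.23/12) = 318.597
Cutoffs: 612.462 ± 3·318.597 → [-343.3, 1568.3]
Outside: 1645 → excluded.
Retained (n=12): Σ = 6317, mean = 6317/12 = 526.417

526.4 ms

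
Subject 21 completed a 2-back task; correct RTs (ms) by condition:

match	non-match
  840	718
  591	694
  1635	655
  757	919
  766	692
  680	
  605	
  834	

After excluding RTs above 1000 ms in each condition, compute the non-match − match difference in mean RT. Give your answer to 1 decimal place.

10.9 ms

match: exclude 1635
M(match) = 5073/7 = 724.714
M(non-match) = 3678/5 = 735.600
Difference = 735.600 − 724.714 = 10.886 ms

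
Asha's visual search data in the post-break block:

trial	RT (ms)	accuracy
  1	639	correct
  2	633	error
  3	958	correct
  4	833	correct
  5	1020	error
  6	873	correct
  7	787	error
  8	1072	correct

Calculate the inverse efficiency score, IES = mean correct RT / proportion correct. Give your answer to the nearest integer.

1400 ms

Correct trials (n=5): 639, 958, 833, 873, 1072
Mean correct RT = 4375/5 = 875.0000 ms
Proportion correct = 5/8
IES = 875.0000 / (5/8) = 1400.000 ms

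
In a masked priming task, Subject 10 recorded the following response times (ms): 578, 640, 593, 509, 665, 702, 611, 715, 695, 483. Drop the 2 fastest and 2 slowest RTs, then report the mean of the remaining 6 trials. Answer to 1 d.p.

630.3 ms

Sorted: 483, 509, 578, 593, 611, 640, 665, 695, 702, 715
Drop lowest 2 (483, 509) and highest 2 (702, 715)
Remaining (n=6): Σ = 3782, mean = 3782/6 = 630.333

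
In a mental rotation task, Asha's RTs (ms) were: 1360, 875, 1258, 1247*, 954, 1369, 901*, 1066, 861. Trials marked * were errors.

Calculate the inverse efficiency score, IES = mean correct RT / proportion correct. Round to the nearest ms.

Correct trials (n=7): 1360, 875, 1258, 954, 1369, 1066, 861
Mean correct RT = 7743/7 = 1106.1429 ms
Proportion correct = 7/9
IES = 1106.1429 / (7/9) = 1422.184 ms

1422 ms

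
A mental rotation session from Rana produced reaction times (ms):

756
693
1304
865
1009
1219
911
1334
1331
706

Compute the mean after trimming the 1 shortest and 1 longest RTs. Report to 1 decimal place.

Sorted: 693, 706, 756, 865, 911, 1009, 1219, 1304, 1331, 1334
Drop lowest 1 (693) and highest 1 (1334)
Remaining (n=8): Σ = 8101, mean = 8101/8 = 1012.625

1012.6 ms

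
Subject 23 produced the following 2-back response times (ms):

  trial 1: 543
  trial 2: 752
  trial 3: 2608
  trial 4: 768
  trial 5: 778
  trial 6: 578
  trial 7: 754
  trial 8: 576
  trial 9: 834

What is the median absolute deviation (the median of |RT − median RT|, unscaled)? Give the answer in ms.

Sorted: 543, 576, 578, 752, 754, 768, 778, 834, 2608 → median = 754
|x − 754|: 211, 2, 1854, 14, 24, 176, 0, 178, 80
Sorted deviations: 0, 2, 14, 24, 80, 176, 178, 211, 1854 → MAD = 80

80 ms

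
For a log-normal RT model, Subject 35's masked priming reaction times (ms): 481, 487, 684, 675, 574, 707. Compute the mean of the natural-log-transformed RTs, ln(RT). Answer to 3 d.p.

ln(RT): 6.1759, 6.1883, 6.5280, 6.5147, 6.3526, 6.5610
Σ ln(RT) = 38.3205
Mean = 38.3205/6 = 6.38674

6.387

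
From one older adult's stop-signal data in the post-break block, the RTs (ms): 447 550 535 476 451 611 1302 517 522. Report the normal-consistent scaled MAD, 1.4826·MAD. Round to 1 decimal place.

Sorted: 447, 451, 476, 517, 522, 535, 550, 611, 1302 → median = 522
|x − 522| sorted: 0, 5, 13, 28, 46, 71, 75, 89, 780 → MAD = 46
Robust SD ≈ 1.4826 × 46 = 68.200

68.2 ms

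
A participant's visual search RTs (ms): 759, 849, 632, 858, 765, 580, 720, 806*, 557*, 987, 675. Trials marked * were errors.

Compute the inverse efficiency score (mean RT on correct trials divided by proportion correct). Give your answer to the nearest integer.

Correct trials (n=9): 759, 849, 632, 858, 765, 580, 720, 987, 675
Mean correct RT = 6825/9 = 758.3333 ms
Proportion correct = 9/11
IES = 758.3333 / (9/11) = 926.852 ms

927 ms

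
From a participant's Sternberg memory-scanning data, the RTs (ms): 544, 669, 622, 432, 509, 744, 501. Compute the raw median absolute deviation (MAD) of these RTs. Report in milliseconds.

78 ms

Sorted: 432, 501, 509, 544, 622, 669, 744 → median = 544
|x − 544|: 0, 125, 78, 112, 35, 200, 43
Sorted deviations: 0, 35, 43, 78, 112, 125, 200 → MAD = 78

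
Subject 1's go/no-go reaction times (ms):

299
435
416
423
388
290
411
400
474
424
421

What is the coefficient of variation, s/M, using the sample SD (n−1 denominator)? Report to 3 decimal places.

n = 11, Σ = 4381, M = 398.2727
Σ(x−M)² = 31036.182; s = √(31036.182/10) = 55.7101
CV = 55.7101 / 398.2727 = 0.13988

0.140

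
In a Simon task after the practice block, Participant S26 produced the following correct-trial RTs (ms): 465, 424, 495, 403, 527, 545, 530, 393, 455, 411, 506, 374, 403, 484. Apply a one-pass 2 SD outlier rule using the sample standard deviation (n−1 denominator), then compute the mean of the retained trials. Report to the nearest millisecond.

458 ms

n = 14, ΣRT = 6415, M = 458.214
Σ(x−M)² = 42616.36; s = √(42616.36/13) = 57.255
Cutoffs: 458.214 ± 2·57.255 → [343.7, 572.7]
No RTs fall outside the cutoffs; all 14 retained. Mean = 6415/14 = 458.214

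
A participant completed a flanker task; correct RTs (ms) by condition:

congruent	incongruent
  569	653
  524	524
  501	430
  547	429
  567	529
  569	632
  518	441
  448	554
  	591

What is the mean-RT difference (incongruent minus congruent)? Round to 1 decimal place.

1.1 ms

M(congruent) = 4243/8 = 530.375
M(incongruent) = 4783/9 = 531.444
Difference = 531.444 − 530.375 = 1.069 ms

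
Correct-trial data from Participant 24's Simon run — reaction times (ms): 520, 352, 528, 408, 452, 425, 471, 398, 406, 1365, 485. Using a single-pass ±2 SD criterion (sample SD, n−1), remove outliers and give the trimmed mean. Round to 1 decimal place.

444.5 ms

n = 11, ΣRT = 5810, M = 528.182
Σ(x−M)² = 799275.64; s = √(799275.64/10) = 282.715
Cutoffs: 528.182 ± 2·282.715 → [-37.2, 1093.6]
Outside: 1365 → excluded.
Retained (n=10): Σ = 4445, mean = 4445/10 = 444.500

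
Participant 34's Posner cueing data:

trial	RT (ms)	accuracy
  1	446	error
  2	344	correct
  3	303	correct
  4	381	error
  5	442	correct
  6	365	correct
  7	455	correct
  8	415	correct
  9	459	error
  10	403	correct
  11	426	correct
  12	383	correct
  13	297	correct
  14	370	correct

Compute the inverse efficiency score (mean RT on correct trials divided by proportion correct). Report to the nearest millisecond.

Correct trials (n=11): 344, 303, 442, 365, 455, 415, 403, 426, 383, 297, 370
Mean correct RT = 4203/11 = 382.0909 ms
Proportion correct = 11/14
IES = 382.0909 / (11/14) = 486.298 ms

486 ms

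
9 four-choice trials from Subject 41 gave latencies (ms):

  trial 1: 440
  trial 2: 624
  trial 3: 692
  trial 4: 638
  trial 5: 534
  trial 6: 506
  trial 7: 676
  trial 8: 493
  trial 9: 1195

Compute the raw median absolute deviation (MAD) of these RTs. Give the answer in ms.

90 ms

Sorted: 440, 493, 506, 534, 624, 638, 676, 692, 1195 → median = 624
|x − 624|: 184, 0, 68, 14, 90, 118, 52, 131, 571
Sorted deviations: 0, 14, 52, 68, 90, 118, 131, 184, 571 → MAD = 90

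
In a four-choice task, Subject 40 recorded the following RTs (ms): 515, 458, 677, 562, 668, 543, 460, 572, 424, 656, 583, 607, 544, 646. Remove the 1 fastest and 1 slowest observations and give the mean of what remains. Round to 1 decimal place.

Sorted: 424, 458, 460, 515, 543, 544, 562, 572, 583, 607, 646, 656, 668, 677
Drop lowest 1 (424) and highest 1 (677)
Remaining (n=12): Σ = 6814, mean = 6814/12 = 567.833

567.8 ms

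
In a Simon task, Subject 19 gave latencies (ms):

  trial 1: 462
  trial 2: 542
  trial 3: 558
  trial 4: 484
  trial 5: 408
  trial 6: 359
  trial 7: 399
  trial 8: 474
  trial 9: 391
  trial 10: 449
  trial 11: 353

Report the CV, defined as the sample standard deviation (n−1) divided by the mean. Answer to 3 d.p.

0.155

n = 11, Σ = 4879, M = 443.5455
Σ(x−M)² = 47082.727; s = √(47082.727/10) = 68.6169
CV = 68.6169 / 443.5455 = 0.15470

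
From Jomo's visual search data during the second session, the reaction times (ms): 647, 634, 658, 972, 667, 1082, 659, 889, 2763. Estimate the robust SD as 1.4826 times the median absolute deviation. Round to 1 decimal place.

48.9 ms

Sorted: 634, 647, 658, 659, 667, 889, 972, 1082, 2763 → median = 667
|x − 667| sorted: 0, 8, 9, 20, 33, 222, 305, 415, 2096 → MAD = 33
Robust SD ≈ 1.4826 × 33 = 48.926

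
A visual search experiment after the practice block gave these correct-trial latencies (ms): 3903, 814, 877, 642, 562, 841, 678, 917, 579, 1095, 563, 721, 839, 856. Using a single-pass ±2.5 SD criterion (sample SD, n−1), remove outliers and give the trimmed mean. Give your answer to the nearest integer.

n = 14, ΣRT = 13887, M = 991.929
Σ(x−M)² = 9433816.93; s = √(9433816.93/13) = 851.867
Cutoffs: 991.929 ± 2.5·851.867 → [-1137.7, 3121.6]
Outside: 3903 → excluded.
Retained (n=13): Σ = 9984, mean = 9984/13 = 768.000

768 ms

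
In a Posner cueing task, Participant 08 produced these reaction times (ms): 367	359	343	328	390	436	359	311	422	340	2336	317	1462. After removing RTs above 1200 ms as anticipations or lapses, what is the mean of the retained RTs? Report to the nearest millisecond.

Excluded: 1462, 2336
Retained (n=11): Σ = 3972
Mean = 3972/11 = 361.0909

361 ms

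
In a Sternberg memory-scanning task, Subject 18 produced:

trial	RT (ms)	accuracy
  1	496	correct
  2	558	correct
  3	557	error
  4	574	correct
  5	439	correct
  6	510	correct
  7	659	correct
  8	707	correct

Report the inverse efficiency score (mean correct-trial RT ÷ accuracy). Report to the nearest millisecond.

644 ms

Correct trials (n=7): 496, 558, 574, 439, 510, 659, 707
Mean correct RT = 3943/7 = 563.2857 ms
Proportion correct = 7/8
IES = 563.2857 / (7/8) = 643.755 ms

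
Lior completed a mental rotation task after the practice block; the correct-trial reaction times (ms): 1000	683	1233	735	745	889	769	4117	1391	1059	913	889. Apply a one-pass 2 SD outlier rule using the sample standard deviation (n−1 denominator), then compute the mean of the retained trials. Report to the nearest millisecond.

n = 12, ΣRT = 14423, M = 1201.917
Σ(x−M)² = 9758406.92; s = √(9758406.92/11) = 941.875
Cutoffs: 1201.917 ± 2·941.875 → [-681.8, 3085.7]
Outside: 4117 → excluded.
Retained (n=11): Σ = 10306, mean = 10306/11 = 936.909

937 ms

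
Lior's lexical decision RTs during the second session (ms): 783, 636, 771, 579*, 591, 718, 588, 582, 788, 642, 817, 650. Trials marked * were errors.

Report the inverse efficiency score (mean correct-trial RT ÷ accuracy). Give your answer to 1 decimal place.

750.3 ms

Correct trials (n=11): 783, 636, 771, 591, 718, 588, 582, 788, 642, 817, 650
Mean correct RT = 7566/11 = 687.8182 ms
Proportion correct = 11/12
IES = 687.8182 / (11/12) = 750.347 ms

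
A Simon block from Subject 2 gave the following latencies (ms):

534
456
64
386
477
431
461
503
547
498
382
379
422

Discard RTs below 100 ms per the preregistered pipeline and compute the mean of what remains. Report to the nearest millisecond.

456 ms

Excluded: 64
Retained (n=12): Σ = 5476
Mean = 5476/12 = 456.3333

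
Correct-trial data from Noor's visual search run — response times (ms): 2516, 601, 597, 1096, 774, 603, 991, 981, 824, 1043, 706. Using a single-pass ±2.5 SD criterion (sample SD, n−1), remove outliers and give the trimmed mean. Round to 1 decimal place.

821.6 ms

n = 11, ΣRT = 10732, M = 975.636
Σ(x−M)² = 2950940.55; s = √(2950940.55/10) = 543.226
Cutoffs: 975.636 ± 2.5·543.226 → [-382.4, 2333.7]
Outside: 2516 → excluded.
Retained (n=10): Σ = 8216, mean = 8216/10 = 821.600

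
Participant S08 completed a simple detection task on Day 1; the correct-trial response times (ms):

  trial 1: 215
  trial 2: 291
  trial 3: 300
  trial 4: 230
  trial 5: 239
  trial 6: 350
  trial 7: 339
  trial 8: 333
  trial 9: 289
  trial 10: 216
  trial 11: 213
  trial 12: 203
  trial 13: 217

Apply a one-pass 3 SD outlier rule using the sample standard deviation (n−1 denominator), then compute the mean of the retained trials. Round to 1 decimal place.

n = 13, ΣRT = 3435, M = 264.231
Σ(x−M)² = 35448.31; s = √(35448.31/12) = 54.351
Cutoffs: 264.231 ± 3·54.351 → [101.2, 427.3]
No RTs fall outside the cutoffs; all 13 retained. Mean = 3435/13 = 264.231

264.2 ms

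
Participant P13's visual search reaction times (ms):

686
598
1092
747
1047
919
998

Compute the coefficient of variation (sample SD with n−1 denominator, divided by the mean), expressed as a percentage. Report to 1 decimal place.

n = 7, Σ = 6087, M = 869.5714
Σ(x−M)² = 222365.714; s = √(222365.714/6) = 192.5122
CV = 192.5122 / 869.5714 = 0.22139 = 22.139%

22.1%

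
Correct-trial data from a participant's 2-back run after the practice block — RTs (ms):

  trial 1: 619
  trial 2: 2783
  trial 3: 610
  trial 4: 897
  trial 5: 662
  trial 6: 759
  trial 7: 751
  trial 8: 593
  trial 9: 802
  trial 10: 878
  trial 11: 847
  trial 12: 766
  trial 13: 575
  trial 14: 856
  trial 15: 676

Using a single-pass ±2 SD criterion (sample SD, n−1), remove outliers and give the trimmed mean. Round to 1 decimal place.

n = 15, ΣRT = 13074, M = 871.600
Σ(x−M)² = 4078225.60; s = √(4078225.60/14) = 539.724
Cutoffs: 871.600 ± 2·539.724 → [-207.8, 1951.0]
Outside: 2783 → excluded.
Retained (n=14): Σ = 10291, mean = 10291/14 = 735.071

735.1 ms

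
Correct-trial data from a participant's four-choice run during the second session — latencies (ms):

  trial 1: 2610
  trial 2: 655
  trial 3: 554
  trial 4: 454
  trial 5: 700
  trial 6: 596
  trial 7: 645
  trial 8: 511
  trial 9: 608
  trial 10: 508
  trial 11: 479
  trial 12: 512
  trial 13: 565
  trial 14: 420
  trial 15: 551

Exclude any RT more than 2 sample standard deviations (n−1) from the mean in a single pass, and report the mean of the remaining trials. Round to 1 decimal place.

554.1 ms

n = 15, ΣRT = 10368, M = 691.200
Σ(x−M)² = 4028696.40; s = √(4028696.40/14) = 536.436
Cutoffs: 691.200 ± 2·536.436 → [-381.7, 1764.1]
Outside: 2610 → excluded.
Retained (n=14): Σ = 7758, mean = 7758/14 = 554.143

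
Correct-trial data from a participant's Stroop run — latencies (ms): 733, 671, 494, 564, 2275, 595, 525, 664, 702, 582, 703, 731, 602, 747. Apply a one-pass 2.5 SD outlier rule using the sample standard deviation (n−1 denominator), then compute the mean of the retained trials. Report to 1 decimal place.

639.5 ms

n = 14, ΣRT = 10588, M = 756.286
Σ(x−M)² = 2568790.86; s = √(2568790.86/13) = 444.521
Cutoffs: 756.286 ± 2.5·444.521 → [-355.0, 1867.6]
Outside: 2275 → excluded.
Retained (n=13): Σ = 8313, mean = 8313/13 = 639.462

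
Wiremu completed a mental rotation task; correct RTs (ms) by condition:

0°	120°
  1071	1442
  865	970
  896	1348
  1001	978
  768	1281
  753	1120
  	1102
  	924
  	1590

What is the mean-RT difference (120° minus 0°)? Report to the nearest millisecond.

M(0°) = 5354/6 = 892.333
M(120°) = 10755/9 = 1195.000
Difference = 1195.000 − 892.333 = 302.667 ms

303 ms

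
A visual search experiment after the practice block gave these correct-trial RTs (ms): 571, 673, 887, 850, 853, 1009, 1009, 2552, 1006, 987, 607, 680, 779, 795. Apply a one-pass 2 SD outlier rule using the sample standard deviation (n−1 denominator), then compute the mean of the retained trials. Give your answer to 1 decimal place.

n = 14, ΣRT = 13258, M = 947.000
Σ(x−M)² = 3065308.00; s = √(3065308.00/13) = 485.585
Cutoffs: 947.000 ± 2·485.585 → [-24.2, 1918.2]
Outside: 2552 → excluded.
Retained (n=13): Σ = 10706, mean = 10706/13 = 823.538

823.5 ms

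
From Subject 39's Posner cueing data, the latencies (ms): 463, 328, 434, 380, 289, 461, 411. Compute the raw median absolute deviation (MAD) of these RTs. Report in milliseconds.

Sorted: 289, 328, 380, 411, 434, 461, 463 → median = 411
|x − 411|: 52, 83, 23, 31, 122, 50, 0
Sorted deviations: 0, 23, 31, 50, 52, 83, 122 → MAD = 50

50 ms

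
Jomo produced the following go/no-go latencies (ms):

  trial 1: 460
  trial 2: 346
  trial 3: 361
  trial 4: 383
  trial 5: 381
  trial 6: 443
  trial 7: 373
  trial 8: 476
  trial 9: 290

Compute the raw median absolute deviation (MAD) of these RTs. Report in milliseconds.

35 ms

Sorted: 290, 346, 361, 373, 381, 383, 443, 460, 476 → median = 381
|x − 381|: 79, 35, 20, 2, 0, 62, 8, 95, 91
Sorted deviations: 0, 2, 8, 20, 35, 62, 79, 91, 95 → MAD = 35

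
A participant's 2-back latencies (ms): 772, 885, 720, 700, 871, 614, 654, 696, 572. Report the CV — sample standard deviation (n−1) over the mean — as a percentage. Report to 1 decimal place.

14.8%

n = 9, Σ = 6484, M = 720.4444
Σ(x−M)² = 91200.222; s = √(91200.222/8) = 106.7709
CV = 106.7709 / 720.4444 = 0.14820 = 14.820%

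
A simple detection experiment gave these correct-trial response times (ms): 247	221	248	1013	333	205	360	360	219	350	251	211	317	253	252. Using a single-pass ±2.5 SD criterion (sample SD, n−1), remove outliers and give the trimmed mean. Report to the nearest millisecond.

n = 15, ΣRT = 4840, M = 322.667
Σ(x−M)² = 553915.33; s = √(553915.33/14) = 198.910
Cutoffs: 322.667 ± 2.5·198.910 → [-174.6, 819.9]
Outside: 1013 → excluded.
Retained (n=14): Σ = 3827, mean = 3827/14 = 273.357

273 ms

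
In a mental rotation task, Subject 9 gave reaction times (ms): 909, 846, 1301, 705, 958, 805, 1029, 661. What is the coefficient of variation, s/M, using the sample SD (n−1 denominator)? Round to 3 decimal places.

0.225

n = 8, Σ = 7214, M = 901.7500
Σ(x−M)² = 287949.500; s = √(287949.500/7) = 202.8192
CV = 202.8192 / 901.7500 = 0.22492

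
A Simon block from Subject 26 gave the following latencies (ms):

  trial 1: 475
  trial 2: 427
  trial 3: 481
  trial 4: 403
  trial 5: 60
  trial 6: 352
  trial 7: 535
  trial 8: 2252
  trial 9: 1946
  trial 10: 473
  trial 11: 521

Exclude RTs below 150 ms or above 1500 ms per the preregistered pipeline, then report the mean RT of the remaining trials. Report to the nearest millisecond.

458 ms

Excluded: 60, 1946, 2252
Retained (n=8): Σ = 3667
Mean = 3667/8 = 458.3750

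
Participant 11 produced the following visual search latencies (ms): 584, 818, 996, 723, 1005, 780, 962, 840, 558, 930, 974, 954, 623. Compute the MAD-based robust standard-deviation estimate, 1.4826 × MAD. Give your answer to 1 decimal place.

180.9 ms

Sorted: 558, 584, 623, 723, 780, 818, 840, 930, 954, 962, 974, 996, 1005 → median = 840
|x − 840| sorted: 0, 22, 60, 90, 114, 117, 122, 134, 156, 165, 217, 256, 282 → MAD = 122
Robust SD ≈ 1.4826 × 122 = 180.877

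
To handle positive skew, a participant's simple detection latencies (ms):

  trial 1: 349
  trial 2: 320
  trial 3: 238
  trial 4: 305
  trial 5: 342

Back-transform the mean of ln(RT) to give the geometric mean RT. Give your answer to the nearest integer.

308 ms

ln(RT): 5.8551, 5.7683, 5.4723, 5.7203, 5.8348
Mean ln(RT) = 28.6508/5 = 5.73016
Geometric mean = exp(5.73016) = 308.02 ms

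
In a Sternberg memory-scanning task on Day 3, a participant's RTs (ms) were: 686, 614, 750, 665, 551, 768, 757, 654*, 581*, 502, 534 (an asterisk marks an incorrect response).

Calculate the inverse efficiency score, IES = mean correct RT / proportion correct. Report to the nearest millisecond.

791 ms

Correct trials (n=9): 686, 614, 750, 665, 551, 768, 757, 502, 534
Mean correct RT = 5827/9 = 647.4444 ms
Proportion correct = 9/11
IES = 647.4444 / (9/11) = 791.321 ms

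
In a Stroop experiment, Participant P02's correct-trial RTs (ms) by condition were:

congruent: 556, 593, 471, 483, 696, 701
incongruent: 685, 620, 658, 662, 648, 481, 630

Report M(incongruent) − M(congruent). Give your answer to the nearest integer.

M(congruent) = 3500/6 = 583.333
M(incongruent) = 4384/7 = 626.286
Difference = 626.286 − 583.333 = 42.952 ms

43 ms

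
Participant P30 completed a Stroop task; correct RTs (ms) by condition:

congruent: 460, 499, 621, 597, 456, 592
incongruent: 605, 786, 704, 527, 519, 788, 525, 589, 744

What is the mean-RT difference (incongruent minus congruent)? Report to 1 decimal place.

105.5 ms

M(congruent) = 3225/6 = 537.500
M(incongruent) = 5787/9 = 643.000
Difference = 643.000 − 537.500 = 105.500 ms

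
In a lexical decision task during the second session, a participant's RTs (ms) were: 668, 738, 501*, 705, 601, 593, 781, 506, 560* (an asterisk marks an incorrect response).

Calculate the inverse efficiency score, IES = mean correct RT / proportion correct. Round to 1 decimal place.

Correct trials (n=7): 668, 738, 705, 601, 593, 781, 506
Mean correct RT = 4592/7 = 656.0000 ms
Proportion correct = 7/9
IES = 656.0000 / (7/9) = 843.429 ms

843.4 ms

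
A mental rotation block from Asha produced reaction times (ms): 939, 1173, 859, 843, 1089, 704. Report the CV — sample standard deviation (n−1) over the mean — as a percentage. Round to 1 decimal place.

n = 6, Σ = 5607, M = 934.5000
Σ(x−M)² = 147975.500; s = √(147975.500/5) = 172.0323
CV = 172.0323 / 934.5000 = 0.18409 = 18.409%

18.4%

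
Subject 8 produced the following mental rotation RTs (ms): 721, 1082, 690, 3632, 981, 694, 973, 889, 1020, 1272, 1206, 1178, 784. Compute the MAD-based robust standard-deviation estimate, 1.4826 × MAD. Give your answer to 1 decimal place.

292.1 ms

Sorted: 690, 694, 721, 784, 889, 973, 981, 1020, 1082, 1178, 1206, 1272, 3632 → median = 981
|x − 981| sorted: 0, 8, 39, 92, 101, 197, 197, 225, 260, 287, 291, 291, 2651 → MAD = 197
Robust SD ≈ 1.4826 × 197 = 292.072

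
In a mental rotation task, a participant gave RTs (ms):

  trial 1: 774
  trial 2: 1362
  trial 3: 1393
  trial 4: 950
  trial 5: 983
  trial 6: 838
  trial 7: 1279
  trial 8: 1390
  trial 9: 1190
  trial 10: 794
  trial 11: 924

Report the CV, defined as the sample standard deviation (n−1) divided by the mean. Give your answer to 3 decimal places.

n = 11, Σ = 11877, M = 1079.7273
Σ(x−M)² = 609934.182; s = √(609934.182/10) = 246.9685
CV = 246.9685 / 1079.7273 = 0.22873

0.229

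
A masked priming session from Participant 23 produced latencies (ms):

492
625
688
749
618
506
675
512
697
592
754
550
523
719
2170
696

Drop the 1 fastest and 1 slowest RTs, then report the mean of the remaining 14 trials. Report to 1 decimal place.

636.0 ms

Sorted: 492, 506, 512, 523, 550, 592, 618, 625, 675, 688, 696, 697, 719, 749, 754, 2170
Drop lowest 1 (492) and highest 1 (2170)
Remaining (n=14): Σ = 8904, mean = 8904/14 = 636.000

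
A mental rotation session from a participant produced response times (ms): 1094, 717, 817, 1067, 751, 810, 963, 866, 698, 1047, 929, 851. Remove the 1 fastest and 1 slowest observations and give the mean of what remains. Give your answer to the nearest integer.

882 ms

Sorted: 698, 717, 751, 810, 817, 851, 866, 929, 963, 1047, 1067, 1094
Drop lowest 1 (698) and highest 1 (1094)
Remaining (n=10): Σ = 8818, mean = 8818/10 = 881.800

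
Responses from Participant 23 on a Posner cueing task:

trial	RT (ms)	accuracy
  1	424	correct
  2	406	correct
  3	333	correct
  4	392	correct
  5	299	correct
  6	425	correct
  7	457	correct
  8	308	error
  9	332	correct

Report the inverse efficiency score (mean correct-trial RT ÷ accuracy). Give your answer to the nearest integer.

Correct trials (n=8): 424, 406, 333, 392, 299, 425, 457, 332
Mean correct RT = 3068/8 = 383.5000 ms
Proportion correct = 8/9
IES = 383.5000 / (8/9) = 431.438 ms

431 ms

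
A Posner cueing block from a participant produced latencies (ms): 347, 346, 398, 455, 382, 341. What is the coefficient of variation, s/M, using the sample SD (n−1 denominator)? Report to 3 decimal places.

n = 6, Σ = 2269, M = 378.1667
Σ(x−M)² = 9698.833; s = √(9698.833/5) = 44.0428
CV = 44.0428 / 378.1667 = 0.11646

0.116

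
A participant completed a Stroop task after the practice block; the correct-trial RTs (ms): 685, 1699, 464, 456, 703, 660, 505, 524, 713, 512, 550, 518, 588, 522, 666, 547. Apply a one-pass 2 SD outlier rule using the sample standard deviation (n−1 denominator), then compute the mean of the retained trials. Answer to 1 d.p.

574.2 ms

n = 16, ΣRT = 10312, M = 644.500
Σ(x−M)² = 1294714.00; s = √(1294714.00/15) = 293.793
Cutoffs: 644.500 ± 2·293.793 → [56.9, 1232.1]
Outside: 1699 → excluded.
Retained (n=15): Σ = 8613, mean = 8613/15 = 574.200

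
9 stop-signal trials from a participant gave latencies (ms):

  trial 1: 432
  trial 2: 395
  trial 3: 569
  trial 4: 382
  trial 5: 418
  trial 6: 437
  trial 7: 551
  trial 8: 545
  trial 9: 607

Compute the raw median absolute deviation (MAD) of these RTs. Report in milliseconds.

Sorted: 382, 395, 418, 432, 437, 545, 551, 569, 607 → median = 437
|x − 437|: 5, 42, 132, 55, 19, 0, 114, 108, 170
Sorted deviations: 0, 5, 19, 42, 55, 108, 114, 132, 170 → MAD = 55

55 ms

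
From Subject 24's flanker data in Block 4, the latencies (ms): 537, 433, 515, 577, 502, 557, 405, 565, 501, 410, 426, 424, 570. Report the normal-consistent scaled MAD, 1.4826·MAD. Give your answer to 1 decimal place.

100.8 ms

Sorted: 405, 410, 424, 426, 433, 501, 502, 515, 537, 557, 565, 570, 577 → median = 502
|x − 502| sorted: 0, 1, 13, 35, 55, 63, 68, 69, 75, 76, 78, 92, 97 → MAD = 68
Robust SD ≈ 1.4826 × 68 = 100.817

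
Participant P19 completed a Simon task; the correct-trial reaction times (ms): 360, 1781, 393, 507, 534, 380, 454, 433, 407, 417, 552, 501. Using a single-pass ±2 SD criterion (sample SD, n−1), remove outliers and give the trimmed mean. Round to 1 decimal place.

448.9 ms

n = 12, ΣRT = 6719, M = 559.917
Σ(x−M)² = 1669382.92; s = √(1669382.92/11) = 389.567
Cutoffs: 559.917 ± 2·389.567 → [-219.2, 1339.0]
Outside: 1781 → excluded.
Retained (n=11): Σ = 4938, mean = 4938/11 = 448.909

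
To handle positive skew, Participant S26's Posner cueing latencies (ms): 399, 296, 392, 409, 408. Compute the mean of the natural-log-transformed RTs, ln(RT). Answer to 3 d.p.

ln(RT): 5.9890, 5.6904, 5.9713, 6.0137, 6.0113
Σ ln(RT) = 29.6756
Mean = 29.6756/5 = 5.93511

5.935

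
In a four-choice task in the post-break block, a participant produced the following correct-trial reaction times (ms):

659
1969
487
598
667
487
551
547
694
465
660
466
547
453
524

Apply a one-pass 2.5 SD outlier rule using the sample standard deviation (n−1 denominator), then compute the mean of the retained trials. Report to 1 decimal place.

n = 15, ΣRT = 9774, M = 651.600
Σ(x−M)² = 1951755.60; s = √(1951755.60/14) = 373.378
Cutoffs: 651.600 ± 2.5·373.378 → [-281.8, 1585.0]
Outside: 1969 → excluded.
Retained (n=14): Σ = 7805, mean = 7805/14 = 557.500

557.5 ms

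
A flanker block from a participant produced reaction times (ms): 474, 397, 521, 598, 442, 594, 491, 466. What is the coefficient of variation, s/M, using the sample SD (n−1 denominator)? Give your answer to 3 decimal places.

0.141

n = 8, Σ = 3983, M = 497.8750
Σ(x−M)² = 34730.875; s = √(34730.875/7) = 70.4383
CV = 70.4383 / 497.8750 = 0.14148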